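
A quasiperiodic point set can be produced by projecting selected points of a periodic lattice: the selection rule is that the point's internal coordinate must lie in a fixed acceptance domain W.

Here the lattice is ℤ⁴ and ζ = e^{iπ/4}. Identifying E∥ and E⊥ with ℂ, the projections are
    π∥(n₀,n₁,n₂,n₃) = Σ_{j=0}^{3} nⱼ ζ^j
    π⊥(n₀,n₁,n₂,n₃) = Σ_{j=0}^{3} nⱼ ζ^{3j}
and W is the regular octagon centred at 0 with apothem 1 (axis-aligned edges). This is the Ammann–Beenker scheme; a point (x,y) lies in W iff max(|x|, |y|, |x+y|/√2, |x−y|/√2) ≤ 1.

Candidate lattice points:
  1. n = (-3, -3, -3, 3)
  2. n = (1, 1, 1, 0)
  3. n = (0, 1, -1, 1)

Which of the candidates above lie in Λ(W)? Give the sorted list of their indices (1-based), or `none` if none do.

2

π⊥(n) = n₀ + n₁ζ³ + n₂ζ⁶ + n₃ζ⁹ where ζ = e^{iπ/4}.
#1 (-3, -3, -3, 3): internal (1.2426, 3.0000); octagon support 3.0000 vs apothem 1 → ∉ W
#2 (1, 1, 1, 0): internal (0.2929, -0.2929); octagon support 0.4142 vs apothem 1 → ∈ W
#3 (0, 1, -1, 1): internal (0.0000, 2.4142); octagon support 2.4142 vs apothem 1 → ∉ W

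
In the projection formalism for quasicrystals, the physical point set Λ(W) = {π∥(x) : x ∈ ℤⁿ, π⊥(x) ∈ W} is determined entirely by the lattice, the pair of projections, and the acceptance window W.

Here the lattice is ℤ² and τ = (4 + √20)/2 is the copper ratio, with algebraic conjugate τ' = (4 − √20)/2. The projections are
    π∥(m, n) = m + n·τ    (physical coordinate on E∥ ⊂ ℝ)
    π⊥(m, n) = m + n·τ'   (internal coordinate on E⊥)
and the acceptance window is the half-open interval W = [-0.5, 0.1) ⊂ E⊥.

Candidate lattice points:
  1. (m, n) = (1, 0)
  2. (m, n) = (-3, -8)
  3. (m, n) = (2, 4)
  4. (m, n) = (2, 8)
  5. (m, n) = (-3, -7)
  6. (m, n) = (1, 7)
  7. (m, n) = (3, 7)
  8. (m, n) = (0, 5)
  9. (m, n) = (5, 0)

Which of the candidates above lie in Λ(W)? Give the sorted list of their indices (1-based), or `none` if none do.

Numerically τ ≈ 4.2361 and τ' = −1/τ ≈ -0.2361.
[1] lift (1,0): star map gives 1.0000; window check -0.5 ≤ 1.0000 < 0.1 is false → out
[2] lift (-3,-8): star map gives -1.1115; window check -0.5 ≤ -1.1115 < 0.1 is false → out
[3] lift (2,4): star map gives 1.0557; window check -0.5 ≤ 1.0557 < 0.1 is false → out
[4] lift (2,8): star map gives 0.1115; window check -0.5 ≤ 0.1115 < 0.1 is false → out
[5] lift (-3,-7): star map gives -1.3475; window check -0.5 ≤ -1.3475 < 0.1 is false → out
[6] lift (1,7): star map gives -0.6525; window check -0.5 ≤ -0.6525 < 0.1 is false → out
[7] lift (3,7): star map gives 1.3475; window check -0.5 ≤ 1.3475 < 0.1 is false → out
[8] lift (0,5): star map gives -1.1803; window check -0.5 ≤ -1.1803 < 0.1 is false → out
[9] lift (5,0): star map gives 5.0000; window check -0.5 ≤ 5.0000 < 0.1 is false → out

none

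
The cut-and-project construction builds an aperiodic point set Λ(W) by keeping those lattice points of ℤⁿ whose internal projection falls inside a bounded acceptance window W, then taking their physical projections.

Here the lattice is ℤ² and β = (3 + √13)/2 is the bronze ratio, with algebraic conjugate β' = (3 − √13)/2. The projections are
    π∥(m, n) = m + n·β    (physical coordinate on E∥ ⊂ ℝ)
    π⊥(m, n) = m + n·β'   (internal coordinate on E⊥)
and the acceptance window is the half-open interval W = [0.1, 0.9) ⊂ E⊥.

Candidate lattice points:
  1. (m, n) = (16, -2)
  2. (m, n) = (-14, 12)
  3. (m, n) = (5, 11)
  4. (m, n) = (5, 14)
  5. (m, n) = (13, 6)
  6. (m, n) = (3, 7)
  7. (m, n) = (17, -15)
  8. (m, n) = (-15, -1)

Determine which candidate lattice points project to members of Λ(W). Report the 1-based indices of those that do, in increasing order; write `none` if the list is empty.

Numerically β ≈ 3.302776 and β' = −1/β ≈ -0.302776.
#1 (16,-2): internal coord 16 + (-2)·β' = +16.605551; +16.605551 ∉ [0.1, 0.9) → out
#2 (-14,12): internal coord -14 + (12)·β' = -17.633308; -17.633308 ∉ [0.1, 0.9) → out
#3 (5,11): internal coord 5 + (11)·β' = +1.669468; +1.669468 ∉ [0.1, 0.9) → out
#4 (5,14): internal coord 5 + (14)·β' = +0.761141; +0.761141 ∈ [0.1, 0.9) → IN Λ
#5 (13,6): internal coord 13 + (6)·β' = +11.183346; +11.183346 ∉ [0.1, 0.9) → out
#6 (3,7): internal coord 3 + (7)·β' = +0.880571; +0.880571 ∈ [0.1, 0.9) → IN Λ
#7 (17,-15): internal coord 17 + (-15)·β' = +21.541635; +21.541635 ∉ [0.1, 0.9) → out
#8 (-15,-1): internal coord -15 + (-1)·β' = -14.697224; -14.697224 ∉ [0.1, 0.9) → out

4, 6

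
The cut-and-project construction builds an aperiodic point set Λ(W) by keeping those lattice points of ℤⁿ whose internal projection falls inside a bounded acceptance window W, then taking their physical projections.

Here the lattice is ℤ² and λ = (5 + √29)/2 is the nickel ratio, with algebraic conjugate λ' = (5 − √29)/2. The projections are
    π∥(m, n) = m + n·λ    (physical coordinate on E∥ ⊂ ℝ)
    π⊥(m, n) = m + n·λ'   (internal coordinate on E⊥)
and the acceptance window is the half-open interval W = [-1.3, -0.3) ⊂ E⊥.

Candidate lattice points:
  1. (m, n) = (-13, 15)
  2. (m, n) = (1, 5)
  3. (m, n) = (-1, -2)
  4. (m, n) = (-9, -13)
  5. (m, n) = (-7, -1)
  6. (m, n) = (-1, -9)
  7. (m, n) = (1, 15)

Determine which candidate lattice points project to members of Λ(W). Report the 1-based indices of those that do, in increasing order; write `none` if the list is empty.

λ' = (5−√29)/2 ≈ -0.1926.
candidate 1: (m,n)=(-13,15) → π∥ = -13+15·λ ≈ 64.8887, π⊥ = -13+15·λ' ≈ -15.8887 ∉ [-1.3, -0.3) ⇒ out
candidate 2: (m,n)=(1,5) → π∥ = 1+5·λ ≈ 26.9629, π⊥ = 1+5·λ' ≈ 0.0371 ∉ [-1.3, -0.3) ⇒ out
candidate 3: (m,n)=(-1,-2) → π∥ = -1-2·λ ≈ -11.3852, π⊥ = -1-2·λ' ≈ -0.6148 ∈ [-1.3, -0.3) ⇒ IN Λ
candidate 4: (m,n)=(-9,-13) → π∥ = -9-13·λ ≈ -76.5036, π⊥ = -9-13·λ' ≈ -6.4964 ∉ [-1.3, -0.3) ⇒ out
candidate 5: (m,n)=(-7,-1) → π∥ = -7-1·λ ≈ -12.1926, π⊥ = -7-1·λ' ≈ -6.8074 ∉ [-1.3, -0.3) ⇒ out
candidate 6: (m,n)=(-1,-9) → π∥ = -1-9·λ ≈ -47.7332, π⊥ = -1-9·λ' ≈ 0.7332 ∉ [-1.3, -0.3) ⇒ out
candidate 7: (m,n)=(1,15) → π∥ = 1+15·λ ≈ 78.8887, π⊥ = 1+15·λ' ≈ -1.8887 ∉ [-1.3, -0.3) ⇒ out

3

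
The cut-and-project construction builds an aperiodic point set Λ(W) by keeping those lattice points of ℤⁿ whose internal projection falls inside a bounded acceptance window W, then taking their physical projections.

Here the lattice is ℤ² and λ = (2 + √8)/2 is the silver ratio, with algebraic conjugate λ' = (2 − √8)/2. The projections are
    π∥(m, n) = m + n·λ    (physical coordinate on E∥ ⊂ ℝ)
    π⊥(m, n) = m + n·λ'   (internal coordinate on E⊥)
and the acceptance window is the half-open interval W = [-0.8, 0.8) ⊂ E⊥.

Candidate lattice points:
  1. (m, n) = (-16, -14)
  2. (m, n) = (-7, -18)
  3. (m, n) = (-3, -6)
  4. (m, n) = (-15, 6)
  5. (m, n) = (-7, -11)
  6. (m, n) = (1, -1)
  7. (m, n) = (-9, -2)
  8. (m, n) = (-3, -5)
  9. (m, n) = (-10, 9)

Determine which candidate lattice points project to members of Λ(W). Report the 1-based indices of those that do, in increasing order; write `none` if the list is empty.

Compute λ' = (2−√8)/2 = -0.41421, so π⊥(m,n) = m -0.41421·n.
candidate 1: (m,n)=(-16,-14) → π∥ = -16-14·λ ≈ -49.79899, π⊥ = -16-14·λ' ≈ -10.20101 ∉ [-0.8, 0.8) ⇒ out
candidate 2: (m,n)=(-7,-18) → π∥ = -7-18·λ ≈ -50.45584, π⊥ = -7-18·λ' ≈ 0.45584 ∈ [-0.8, 0.8) ⇒ IN Λ
candidate 3: (m,n)=(-3,-6) → π∥ = -3-6·λ ≈ -17.48528, π⊥ = -3-6·λ' ≈ -0.51472 ∈ [-0.8, 0.8) ⇒ IN Λ
candidate 4: (m,n)=(-15,6) → π∥ = -15+6·λ ≈ -0.51472, π⊥ = -15+6·λ' ≈ -17.48528 ∉ [-0.8, 0.8) ⇒ out
candidate 5: (m,n)=(-7,-11) → π∥ = -7-11·λ ≈ -33.55635, π⊥ = -7-11·λ' ≈ -2.44365 ∉ [-0.8, 0.8) ⇒ out
candidate 6: (m,n)=(1,-1) → π∥ = 1-1·λ ≈ -1.41421, π⊥ = 1-1·λ' ≈ 1.41421 ∉ [-0.8, 0.8) ⇒ out
candidate 7: (m,n)=(-9,-2) → π∥ = -9-2·λ ≈ -13.82843, π⊥ = -9-2·λ' ≈ -8.17157 ∉ [-0.8, 0.8) ⇒ out
candidate 8: (m,n)=(-3,-5) → π∥ = -3-5·λ ≈ -15.07107, π⊥ = -3-5·λ' ≈ -0.92893 ∉ [-0.8, 0.8) ⇒ out
candidate 9: (m,n)=(-10,9) → π∥ = -10+9·λ ≈ 11.72792, π⊥ = -10+9·λ' ≈ -13.72792 ∉ [-0.8, 0.8) ⇒ out

2, 3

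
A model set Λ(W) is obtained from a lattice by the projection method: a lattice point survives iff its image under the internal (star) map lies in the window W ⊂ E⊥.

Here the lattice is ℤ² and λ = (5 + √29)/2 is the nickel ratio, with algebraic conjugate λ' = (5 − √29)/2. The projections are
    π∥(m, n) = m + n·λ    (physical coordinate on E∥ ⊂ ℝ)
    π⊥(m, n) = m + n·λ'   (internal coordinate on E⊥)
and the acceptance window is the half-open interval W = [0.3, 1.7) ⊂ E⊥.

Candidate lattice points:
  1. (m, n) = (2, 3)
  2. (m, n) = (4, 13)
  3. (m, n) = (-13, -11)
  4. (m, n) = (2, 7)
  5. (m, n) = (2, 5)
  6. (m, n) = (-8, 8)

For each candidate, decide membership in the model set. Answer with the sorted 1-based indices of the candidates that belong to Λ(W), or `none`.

1, 2, 4, 5

λ' = (5−√29)/2 ≈ -0.1926.
[1] lift (2,3): star map gives 1.4223; window check 0.3 ≤ 1.4223 < 1.7 is true → IN Λ
[2] lift (4,13): star map gives 1.4964; window check 0.3 ≤ 1.4964 < 1.7 is true → IN Λ
[3] lift (-13,-11): star map gives -10.8816; window check 0.3 ≤ -10.8816 < 1.7 is false → out
[4] lift (2,7): star map gives 0.6519; window check 0.3 ≤ 0.6519 < 1.7 is true → IN Λ
[5] lift (2,5): star map gives 1.0371; window check 0.3 ≤ 1.0371 < 1.7 is true → IN Λ
[6] lift (-8,8): star map gives -9.5407; window check 0.3 ≤ -9.5407 < 1.7 is false → out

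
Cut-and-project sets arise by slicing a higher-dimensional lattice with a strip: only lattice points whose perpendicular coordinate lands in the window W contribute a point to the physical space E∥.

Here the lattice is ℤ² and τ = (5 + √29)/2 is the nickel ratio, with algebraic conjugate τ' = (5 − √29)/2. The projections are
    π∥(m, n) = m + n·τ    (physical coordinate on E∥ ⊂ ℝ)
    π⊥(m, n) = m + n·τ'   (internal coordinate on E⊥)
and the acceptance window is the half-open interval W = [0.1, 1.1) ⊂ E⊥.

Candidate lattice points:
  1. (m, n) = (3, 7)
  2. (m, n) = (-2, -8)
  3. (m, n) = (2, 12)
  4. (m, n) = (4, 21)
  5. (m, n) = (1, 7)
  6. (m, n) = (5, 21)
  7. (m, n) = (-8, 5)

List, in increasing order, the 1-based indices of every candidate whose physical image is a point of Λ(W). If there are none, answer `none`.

6

Compute τ' = (5−√29)/2 = -0.192582, so π⊥(m,n) = m -0.192582·n.
candidate 1: (m,n)=(3,7) → π∥ = 3+7·τ ≈ 39.348077, π⊥ = 3+7·τ' ≈ 1.651923 ∉ [0.1, 1.1) ⇒ out
candidate 2: (m,n)=(-2,-8) → π∥ = -2-8·τ ≈ -43.540659, π⊥ = -2-8·τ' ≈ -0.459341 ∉ [0.1, 1.1) ⇒ out
candidate 3: (m,n)=(2,12) → π∥ = 2+12·τ ≈ 64.310989, π⊥ = 2+12·τ' ≈ -0.310989 ∉ [0.1, 1.1) ⇒ out
candidate 4: (m,n)=(4,21) → π∥ = 4+21·τ ≈ 113.044230, π⊥ = 4+21·τ' ≈ -0.044230 ∉ [0.1, 1.1) ⇒ out
candidate 5: (m,n)=(1,7) → π∥ = 1+7·τ ≈ 37.348077, π⊥ = 1+7·τ' ≈ -0.348077 ∉ [0.1, 1.1) ⇒ out
candidate 6: (m,n)=(5,21) → π∥ = 5+21·τ ≈ 114.044230, π⊥ = 5+21·τ' ≈ 0.955770 ∈ [0.1, 1.1) ⇒ IN Λ
candidate 7: (m,n)=(-8,5) → π∥ = -8+5·τ ≈ 17.962912, π⊥ = -8+5·τ' ≈ -8.962912 ∉ [0.1, 1.1) ⇒ out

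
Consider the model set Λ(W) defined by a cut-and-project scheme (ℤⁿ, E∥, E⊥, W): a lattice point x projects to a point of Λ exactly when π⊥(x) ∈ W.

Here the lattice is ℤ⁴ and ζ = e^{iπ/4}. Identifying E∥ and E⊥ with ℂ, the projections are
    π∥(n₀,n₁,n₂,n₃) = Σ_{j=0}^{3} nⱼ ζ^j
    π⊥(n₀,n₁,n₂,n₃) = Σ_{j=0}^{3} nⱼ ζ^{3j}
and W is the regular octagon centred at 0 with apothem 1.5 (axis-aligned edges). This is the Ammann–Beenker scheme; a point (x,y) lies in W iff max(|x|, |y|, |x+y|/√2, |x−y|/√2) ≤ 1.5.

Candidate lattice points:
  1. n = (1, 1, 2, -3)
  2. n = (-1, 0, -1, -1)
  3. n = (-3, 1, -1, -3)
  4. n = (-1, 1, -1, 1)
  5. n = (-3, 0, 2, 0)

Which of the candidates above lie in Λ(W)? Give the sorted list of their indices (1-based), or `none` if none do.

Internal map: ζ^{3j} for j=0..3 gives (1,0), (−√2/2,√2/2), (0,−1), (√2/2,√2/2).
#1 (1, 1, 2, -3): internal (-1.828427, -3.414214); octagon support 3.707107 vs apothem 1.5 → ∉ W
#2 (-1, 0, -1, -1): internal (-1.707107, 0.292893); octagon support 1.707107 vs apothem 1.5 → ∉ W
#3 (-3, 1, -1, -3): internal (-5.828427, -0.414214); octagon support 5.828427 vs apothem 1.5 → ∉ W
#4 (-1, 1, -1, 1): internal (-1.000000, 2.414214); octagon support 2.414214 vs apothem 1.5 → ∉ W
#5 (-3, 0, 2, 0): internal (-3.000000, -2.000000); octagon support 3.535534 vs apothem 1.5 → ∉ W

none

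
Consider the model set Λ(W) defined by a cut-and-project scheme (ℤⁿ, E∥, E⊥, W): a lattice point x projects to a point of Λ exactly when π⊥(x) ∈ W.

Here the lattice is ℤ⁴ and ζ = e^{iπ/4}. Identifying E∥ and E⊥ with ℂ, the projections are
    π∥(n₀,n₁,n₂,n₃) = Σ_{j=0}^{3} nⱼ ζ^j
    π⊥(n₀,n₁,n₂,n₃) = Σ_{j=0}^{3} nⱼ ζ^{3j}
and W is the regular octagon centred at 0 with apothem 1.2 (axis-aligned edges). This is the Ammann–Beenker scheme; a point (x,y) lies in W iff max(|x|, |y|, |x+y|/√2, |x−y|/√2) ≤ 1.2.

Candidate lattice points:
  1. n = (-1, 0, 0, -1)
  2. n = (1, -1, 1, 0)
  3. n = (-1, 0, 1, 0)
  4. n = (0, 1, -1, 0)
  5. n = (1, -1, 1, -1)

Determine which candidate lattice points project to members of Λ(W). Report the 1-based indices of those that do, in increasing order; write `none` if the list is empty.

With ζ = e^{iπ/4} the internal vectors are ζ^0,ζ^3,ζ^6,ζ^9.
#1 (-1, 0, 0, -1): internal (-1.707107, -0.707107); octagon support 1.707107 vs apothem 1.2 → ∉ W
#2 (1, -1, 1, 0): internal (1.707107, -1.707107); octagon support 2.414214 vs apothem 1.2 → ∉ W
#3 (-1, 0, 1, 0): internal (-1.000000, -1.000000); octagon support 1.414214 vs apothem 1.2 → ∉ W
#4 (0, 1, -1, 0): internal (-0.707107, 1.707107); octagon support 1.707107 vs apothem 1.2 → ∉ W
#5 (1, -1, 1, -1): internal (1.000000, -2.414214); octagon support 2.414214 vs apothem 1.2 → ∉ W

none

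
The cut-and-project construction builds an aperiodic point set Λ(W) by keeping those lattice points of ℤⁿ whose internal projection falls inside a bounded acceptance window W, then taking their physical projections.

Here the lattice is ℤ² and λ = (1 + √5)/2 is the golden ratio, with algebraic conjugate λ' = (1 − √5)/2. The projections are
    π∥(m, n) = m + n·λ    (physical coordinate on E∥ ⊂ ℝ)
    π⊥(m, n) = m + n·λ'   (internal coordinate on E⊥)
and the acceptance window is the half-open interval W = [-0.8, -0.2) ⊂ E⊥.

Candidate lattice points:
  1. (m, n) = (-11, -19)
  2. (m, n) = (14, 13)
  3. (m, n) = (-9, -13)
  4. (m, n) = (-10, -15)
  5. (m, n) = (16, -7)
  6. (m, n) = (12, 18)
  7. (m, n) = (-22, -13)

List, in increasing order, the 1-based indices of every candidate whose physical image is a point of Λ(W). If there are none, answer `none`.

4

Compute λ' = (1−√5)/2 = -0.618034, so π⊥(m,n) = m -0.618034·n.
candidate 1: (m,n)=(-11,-19) → π∥ = -11-19·λ ≈ -41.742646, π⊥ = -11-19·λ' ≈ 0.742646 ∉ [-0.8, -0.2) ⇒ out
candidate 2: (m,n)=(14,13) → π∥ = 14+13·λ ≈ 35.034442, π⊥ = 14+13·λ' ≈ 5.965558 ∉ [-0.8, -0.2) ⇒ out
candidate 3: (m,n)=(-9,-13) → π∥ = -9-13·λ ≈ -30.034442, π⊥ = -9-13·λ' ≈ -0.965558 ∉ [-0.8, -0.2) ⇒ out
candidate 4: (m,n)=(-10,-15) → π∥ = -10-15·λ ≈ -34.270510, π⊥ = -10-15·λ' ≈ -0.729490 ∈ [-0.8, -0.2) ⇒ IN Λ
candidate 5: (m,n)=(16,-7) → π∥ = 16-7·λ ≈ 4.673762, π⊥ = 16-7·λ' ≈ 20.326238 ∉ [-0.8, -0.2) ⇒ out
candidate 6: (m,n)=(12,18) → π∥ = 12+18·λ ≈ 41.124612, π⊥ = 12+18·λ' ≈ 0.875388 ∉ [-0.8, -0.2) ⇒ out
candidate 7: (m,n)=(-22,-13) → π∥ = -22-13·λ ≈ -43.034442, π⊥ = -22-13·λ' ≈ -13.965558 ∉ [-0.8, -0.2) ⇒ out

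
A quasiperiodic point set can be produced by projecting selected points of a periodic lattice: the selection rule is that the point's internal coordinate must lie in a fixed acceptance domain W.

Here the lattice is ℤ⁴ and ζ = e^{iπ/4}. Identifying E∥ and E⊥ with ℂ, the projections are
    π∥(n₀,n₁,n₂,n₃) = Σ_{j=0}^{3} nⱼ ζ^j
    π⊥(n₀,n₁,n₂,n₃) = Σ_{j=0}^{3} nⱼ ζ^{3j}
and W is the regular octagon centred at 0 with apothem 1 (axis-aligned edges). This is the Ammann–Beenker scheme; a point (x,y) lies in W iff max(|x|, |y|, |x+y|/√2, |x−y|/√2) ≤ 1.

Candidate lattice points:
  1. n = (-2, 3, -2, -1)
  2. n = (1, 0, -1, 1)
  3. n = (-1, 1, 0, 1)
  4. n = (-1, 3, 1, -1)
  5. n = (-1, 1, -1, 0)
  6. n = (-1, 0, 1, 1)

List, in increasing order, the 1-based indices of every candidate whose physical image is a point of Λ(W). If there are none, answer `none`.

Internal map: ζ^{3j} for j=0..3 gives (1,0), (−√2/2,√2/2), (0,−1), (√2/2,√2/2).
#1 (-2, 3, -2, -1): internal (-4.828427, 3.414214); octagon support 5.828427 vs apothem 1 → ∉ W
#2 (1, 0, -1, 1): internal (1.707107, 1.707107); octagon support 2.414214 vs apothem 1 → ∉ W
#3 (-1, 1, 0, 1): internal (-1.000000, 1.414214); octagon support 1.707107 vs apothem 1 → ∉ W
#4 (-1, 3, 1, -1): internal (-3.828427, 0.414214); octagon support 3.828427 vs apothem 1 → ∉ W
#5 (-1, 1, -1, 0): internal (-1.707107, 1.707107); octagon support 2.414214 vs apothem 1 → ∉ W
#6 (-1, 0, 1, 1): internal (-0.292893, -0.292893); octagon support 0.414214 vs apothem 1 → ∈ W

6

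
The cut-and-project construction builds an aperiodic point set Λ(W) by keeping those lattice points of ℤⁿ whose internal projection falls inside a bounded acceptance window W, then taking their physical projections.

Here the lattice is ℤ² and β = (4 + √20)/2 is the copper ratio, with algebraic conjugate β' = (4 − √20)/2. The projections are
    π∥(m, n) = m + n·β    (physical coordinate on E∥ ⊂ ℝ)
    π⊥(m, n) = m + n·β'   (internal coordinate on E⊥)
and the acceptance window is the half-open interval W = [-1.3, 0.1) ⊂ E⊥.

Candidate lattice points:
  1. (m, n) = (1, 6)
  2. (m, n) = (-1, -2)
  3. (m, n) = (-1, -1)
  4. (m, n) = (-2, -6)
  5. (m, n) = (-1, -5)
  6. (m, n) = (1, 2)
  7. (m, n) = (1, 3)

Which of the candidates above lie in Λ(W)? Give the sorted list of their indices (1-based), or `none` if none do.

Compute β' = (4−√20)/2 = -0.236068, so π⊥(m,n) = m -0.236068·n.
[1] lift (1,6): star map gives -0.416408; window check -1.3 ≤ -0.416408 < 0.1 is true → IN Λ
[2] lift (-1,-2): star map gives -0.527864; window check -1.3 ≤ -0.527864 < 0.1 is true → IN Λ
[3] lift (-1,-1): star map gives -0.763932; window check -1.3 ≤ -0.763932 < 0.1 is true → IN Λ
[4] lift (-2,-6): star map gives -0.583592; window check -1.3 ≤ -0.583592 < 0.1 is true → IN Λ
[5] lift (-1,-5): star map gives 0.180340; window check -1.3 ≤ 0.180340 < 0.1 is false → out
[6] lift (1,2): star map gives 0.527864; window check -1.3 ≤ 0.527864 < 0.1 is false → out
[7] lift (1,3): star map gives 0.291796; window check -1.3 ≤ 0.291796 < 0.1 is false → out

1, 2, 3, 4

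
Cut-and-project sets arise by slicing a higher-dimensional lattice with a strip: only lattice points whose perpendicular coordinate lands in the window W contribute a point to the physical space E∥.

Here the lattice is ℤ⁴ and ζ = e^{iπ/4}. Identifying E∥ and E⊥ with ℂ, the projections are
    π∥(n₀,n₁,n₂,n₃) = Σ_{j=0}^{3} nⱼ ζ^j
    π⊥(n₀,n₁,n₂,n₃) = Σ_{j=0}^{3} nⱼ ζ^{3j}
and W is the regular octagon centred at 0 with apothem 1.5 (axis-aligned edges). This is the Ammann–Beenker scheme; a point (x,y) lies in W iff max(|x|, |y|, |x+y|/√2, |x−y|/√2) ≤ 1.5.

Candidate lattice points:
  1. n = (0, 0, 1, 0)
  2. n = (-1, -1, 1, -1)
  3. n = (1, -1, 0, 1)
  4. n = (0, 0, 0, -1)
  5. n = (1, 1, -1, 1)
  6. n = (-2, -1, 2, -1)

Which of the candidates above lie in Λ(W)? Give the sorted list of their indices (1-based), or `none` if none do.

1, 4

Internal map: ζ^{3j} for j=0..3 gives (1,0), (−√2/2,√2/2), (0,−1), (√2/2,√2/2).
candidate 1: n = (0, 0, 1, 0) → π⊥ ≈ (+0.0000, -1.0000); max(|x|,|y|,|x±y|/√2) = 1.0000 ≤ 1.5 ⇒ ∈ W
candidate 2: n = (-1, -1, 1, -1) → π⊥ ≈ (-1.0000, -2.4142); max(|x|,|y|,|x±y|/√2) = 2.4142 > 1.5 ⇒ ∉ W
candidate 3: n = (1, -1, 0, 1) → π⊥ ≈ (+2.4142, +0.0000); max(|x|,|y|,|x±y|/√2) = 2.4142 > 1.5 ⇒ ∉ W
candidate 4: n = (0, 0, 0, -1) → π⊥ ≈ (-0.7071, -0.7071); max(|x|,|y|,|x±y|/√2) = 1.0000 ≤ 1.5 ⇒ ∈ W
candidate 5: n = (1, 1, -1, 1) → π⊥ ≈ (+1.0000, +2.4142); max(|x|,|y|,|x±y|/√2) = 2.4142 > 1.5 ⇒ ∉ W
candidate 6: n = (-2, -1, 2, -1) → π⊥ ≈ (-2.0000, -3.4142); max(|x|,|y|,|x±y|/√2) = 3.8284 > 1.5 ⇒ ∉ W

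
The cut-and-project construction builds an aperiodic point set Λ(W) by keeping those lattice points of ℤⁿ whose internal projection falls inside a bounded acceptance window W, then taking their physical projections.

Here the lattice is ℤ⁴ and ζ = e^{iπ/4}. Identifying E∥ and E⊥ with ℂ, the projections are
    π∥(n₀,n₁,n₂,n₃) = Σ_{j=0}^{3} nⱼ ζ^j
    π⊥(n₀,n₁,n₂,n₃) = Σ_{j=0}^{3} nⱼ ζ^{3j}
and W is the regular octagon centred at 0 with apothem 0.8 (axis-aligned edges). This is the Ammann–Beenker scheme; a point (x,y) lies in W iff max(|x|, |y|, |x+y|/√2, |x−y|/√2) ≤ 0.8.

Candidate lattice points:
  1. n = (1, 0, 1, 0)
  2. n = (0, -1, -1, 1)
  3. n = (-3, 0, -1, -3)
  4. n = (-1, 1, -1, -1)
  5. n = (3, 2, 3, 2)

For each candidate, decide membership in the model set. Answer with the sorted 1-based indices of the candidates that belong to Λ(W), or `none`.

none

With ζ = e^{iπ/4} the internal vectors are ζ^0,ζ^3,ζ^6,ζ^9.
candidate 1: n = (1, 0, 1, 0) → π⊥ ≈ (+1.000000, -1.000000); max(|x|,|y|,|x±y|/√2) = 1.414214 > 0.8 ⇒ ∉ W
candidate 2: n = (0, -1, -1, 1) → π⊥ ≈ (+1.414214, +1.000000); max(|x|,|y|,|x±y|/√2) = 1.707107 > 0.8 ⇒ ∉ W
candidate 3: n = (-3, 0, -1, -3) → π⊥ ≈ (-5.121320, -1.121320); max(|x|,|y|,|x±y|/√2) = 5.121320 > 0.8 ⇒ ∉ W
candidate 4: n = (-1, 1, -1, -1) → π⊥ ≈ (-2.414214, +1.000000); max(|x|,|y|,|x±y|/√2) = 2.414214 > 0.8 ⇒ ∉ W
candidate 5: n = (3, 2, 3, 2) → π⊥ ≈ (+3.000000, -0.171573); max(|x|,|y|,|x±y|/√2) = 3.000000 > 0.8 ⇒ ∉ W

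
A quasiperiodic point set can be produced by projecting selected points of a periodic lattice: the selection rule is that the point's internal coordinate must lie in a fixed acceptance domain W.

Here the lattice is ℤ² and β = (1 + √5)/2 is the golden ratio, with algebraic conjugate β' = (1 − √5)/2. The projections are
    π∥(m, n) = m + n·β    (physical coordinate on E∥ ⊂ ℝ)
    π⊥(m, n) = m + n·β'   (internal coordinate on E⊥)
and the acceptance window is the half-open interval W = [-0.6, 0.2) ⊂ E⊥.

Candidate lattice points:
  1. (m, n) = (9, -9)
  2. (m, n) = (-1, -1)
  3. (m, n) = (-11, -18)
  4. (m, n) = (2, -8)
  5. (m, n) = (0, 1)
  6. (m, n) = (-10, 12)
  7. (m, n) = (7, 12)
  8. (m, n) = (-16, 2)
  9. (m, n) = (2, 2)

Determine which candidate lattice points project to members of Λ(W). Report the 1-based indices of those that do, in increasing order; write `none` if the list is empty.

2, 3, 7

Numerically β ≈ 1.618034 and β' = −1/β ≈ -0.618034.
candidate 1: (m,n)=(9,-9) → π∥ = 9-9·β ≈ -5.562306, π⊥ = 9-9·β' ≈ 14.562306 ∉ [-0.6, 0.2) ⇒ out
candidate 2: (m,n)=(-1,-1) → π∥ = -1-1·β ≈ -2.618034, π⊥ = -1-1·β' ≈ -0.381966 ∈ [-0.6, 0.2) ⇒ IN Λ
candidate 3: (m,n)=(-11,-18) → π∥ = -11-18·β ≈ -40.124612, π⊥ = -11-18·β' ≈ 0.124612 ∈ [-0.6, 0.2) ⇒ IN Λ
candidate 4: (m,n)=(2,-8) → π∥ = 2-8·β ≈ -10.944272, π⊥ = 2-8·β' ≈ 6.944272 ∉ [-0.6, 0.2) ⇒ out
candidate 5: (m,n)=(0,1) → π∥ = 0+1·β ≈ 1.618034, π⊥ = 0+1·β' ≈ -0.618034 ∉ [-0.6, 0.2) ⇒ out
candidate 6: (m,n)=(-10,12) → π∥ = -10+12·β ≈ 9.416408, π⊥ = -10+12·β' ≈ -17.416408 ∉ [-0.6, 0.2) ⇒ out
candidate 7: (m,n)=(7,12) → π∥ = 7+12·β ≈ 26.416408, π⊥ = 7+12·β' ≈ -0.416408 ∈ [-0.6, 0.2) ⇒ IN Λ
candidate 8: (m,n)=(-16,2) → π∥ = -16+2·β ≈ -12.763932, π⊥ = -16+2·β' ≈ -17.236068 ∉ [-0.6, 0.2) ⇒ out
candidate 9: (m,n)=(2,2) → π∥ = 2+2·β ≈ 5.236068, π⊥ = 2+2·β' ≈ 0.763932 ∉ [-0.6, 0.2) ⇒ out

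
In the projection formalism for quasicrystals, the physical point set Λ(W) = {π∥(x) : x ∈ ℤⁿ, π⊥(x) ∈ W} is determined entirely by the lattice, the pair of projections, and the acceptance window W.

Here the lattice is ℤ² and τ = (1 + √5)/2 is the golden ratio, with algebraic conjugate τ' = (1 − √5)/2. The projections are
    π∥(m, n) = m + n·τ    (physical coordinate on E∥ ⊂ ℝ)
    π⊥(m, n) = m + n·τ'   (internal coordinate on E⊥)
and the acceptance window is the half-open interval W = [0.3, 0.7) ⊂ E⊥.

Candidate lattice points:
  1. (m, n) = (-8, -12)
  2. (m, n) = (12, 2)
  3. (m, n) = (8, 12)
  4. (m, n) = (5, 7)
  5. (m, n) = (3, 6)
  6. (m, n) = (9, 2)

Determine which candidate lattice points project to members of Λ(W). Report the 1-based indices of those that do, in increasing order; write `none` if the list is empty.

Compute τ' = (1−√5)/2 = -0.61803, so π⊥(m,n) = m -0.61803·n.
[1] lift (-8,-12): star map gives -0.58359; window check 0.3 ≤ -0.58359 < 0.7 is false → out
[2] lift (12,2): star map gives 10.76393; window check 0.3 ≤ 10.76393 < 0.7 is false → out
[3] lift (8,12): star map gives 0.58359; window check 0.3 ≤ 0.58359 < 0.7 is true → IN Λ
[4] lift (5,7): star map gives 0.67376; window check 0.3 ≤ 0.67376 < 0.7 is true → IN Λ
[5] lift (3,6): star map gives -0.70820; window check 0.3 ≤ -0.70820 < 0.7 is false → out
[6] lift (9,2): star map gives 7.76393; window check 0.3 ≤ 7.76393 < 0.7 is false → out

3, 4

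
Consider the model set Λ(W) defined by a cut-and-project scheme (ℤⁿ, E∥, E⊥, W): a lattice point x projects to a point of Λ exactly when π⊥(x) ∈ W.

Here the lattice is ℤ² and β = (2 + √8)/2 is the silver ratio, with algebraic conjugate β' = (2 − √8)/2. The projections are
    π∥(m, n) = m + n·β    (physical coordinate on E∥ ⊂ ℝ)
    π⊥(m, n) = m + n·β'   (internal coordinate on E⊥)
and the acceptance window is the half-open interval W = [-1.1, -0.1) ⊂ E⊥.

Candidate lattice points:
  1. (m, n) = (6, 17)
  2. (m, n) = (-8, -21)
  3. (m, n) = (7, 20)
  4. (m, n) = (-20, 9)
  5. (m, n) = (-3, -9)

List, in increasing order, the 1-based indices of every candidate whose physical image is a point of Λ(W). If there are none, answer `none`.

Compute β' = (2−√8)/2 = -0.4142, so π⊥(m,n) = m -0.4142·n.
[1] lift (6,17): star map gives -1.0416; window check -1.1 ≤ -1.0416 < -0.1 is true → IN Λ
[2] lift (-8,-21): star map gives 0.6985; window check -1.1 ≤ 0.6985 < -0.1 is false → out
[3] lift (7,20): star map gives -1.2843; window check -1.1 ≤ -1.2843 < -0.1 is false → out
[4] lift (-20,9): star map gives -23.7279; window check -1.1 ≤ -23.7279 < -0.1 is false → out
[5] lift (-3,-9): star map gives 0.7279; window check -1.1 ≤ 0.7279 < -0.1 is false → out

1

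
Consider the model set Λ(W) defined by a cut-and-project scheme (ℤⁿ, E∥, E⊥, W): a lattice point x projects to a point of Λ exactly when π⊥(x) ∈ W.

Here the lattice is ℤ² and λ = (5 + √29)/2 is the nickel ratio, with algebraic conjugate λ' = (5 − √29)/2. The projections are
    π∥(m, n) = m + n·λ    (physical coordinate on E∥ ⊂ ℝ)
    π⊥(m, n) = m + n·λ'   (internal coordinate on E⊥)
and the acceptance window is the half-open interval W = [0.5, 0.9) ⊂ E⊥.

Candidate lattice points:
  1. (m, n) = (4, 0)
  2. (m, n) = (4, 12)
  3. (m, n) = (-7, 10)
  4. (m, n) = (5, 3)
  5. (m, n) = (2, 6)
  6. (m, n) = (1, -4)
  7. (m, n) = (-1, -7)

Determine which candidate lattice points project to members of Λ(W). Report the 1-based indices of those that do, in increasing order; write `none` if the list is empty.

5

λ' = (5−√29)/2 ≈ -0.192582.
candidate 1: (m,n)=(4,0) → π∥ = 4+0·λ ≈ 4.000000, π⊥ = 4+0·λ' ≈ 4.000000 ∉ [0.5, 0.9) ⇒ out
candidate 2: (m,n)=(4,12) → π∥ = 4+12·λ ≈ 66.310989, π⊥ = 4+12·λ' ≈ 1.689011 ∉ [0.5, 0.9) ⇒ out
candidate 3: (m,n)=(-7,10) → π∥ = -7+10·λ ≈ 44.925824, π⊥ = -7+10·λ' ≈ -8.925824 ∉ [0.5, 0.9) ⇒ out
candidate 4: (m,n)=(5,3) → π∥ = 5+3·λ ≈ 20.577747, π⊥ = 5+3·λ' ≈ 4.422253 ∉ [0.5, 0.9) ⇒ out
candidate 5: (m,n)=(2,6) → π∥ = 2+6·λ ≈ 33.155494, π⊥ = 2+6·λ' ≈ 0.844506 ∈ [0.5, 0.9) ⇒ IN Λ
candidate 6: (m,n)=(1,-4) → π∥ = 1-4·λ ≈ -19.770330, π⊥ = 1-4·λ' ≈ 1.770330 ∉ [0.5, 0.9) ⇒ out
candidate 7: (m,n)=(-1,-7) → π∥ = -1-7·λ ≈ -37.348077, π⊥ = -1-7·λ' ≈ 0.348077 ∉ [0.5, 0.9) ⇒ out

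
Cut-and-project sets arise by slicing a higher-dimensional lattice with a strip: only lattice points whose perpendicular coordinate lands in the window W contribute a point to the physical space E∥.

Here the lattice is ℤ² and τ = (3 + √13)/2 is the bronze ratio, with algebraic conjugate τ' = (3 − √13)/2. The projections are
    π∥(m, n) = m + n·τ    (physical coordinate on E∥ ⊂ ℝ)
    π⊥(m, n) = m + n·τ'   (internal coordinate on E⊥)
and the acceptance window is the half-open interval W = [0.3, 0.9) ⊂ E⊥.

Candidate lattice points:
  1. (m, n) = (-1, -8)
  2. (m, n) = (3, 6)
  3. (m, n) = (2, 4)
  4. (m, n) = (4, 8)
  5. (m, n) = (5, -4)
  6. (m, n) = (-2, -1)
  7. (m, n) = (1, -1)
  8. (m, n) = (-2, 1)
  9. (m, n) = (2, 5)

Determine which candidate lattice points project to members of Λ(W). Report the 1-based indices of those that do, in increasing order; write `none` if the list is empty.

Numerically τ ≈ 3.302776 and τ' = −1/τ ≈ -0.302776.
[1] lift (-1,-8): star map gives 1.422205; window check 0.3 ≤ 1.422205 < 0.9 is false → out
[2] lift (3,6): star map gives 1.183346; window check 0.3 ≤ 1.183346 < 0.9 is false → out
[3] lift (2,4): star map gives 0.788897; window check 0.3 ≤ 0.788897 < 0.9 is true → IN Λ
[4] lift (4,8): star map gives 1.577795; window check 0.3 ≤ 1.577795 < 0.9 is false → out
[5] lift (5,-4): star map gives 6.211103; window check 0.3 ≤ 6.211103 < 0.9 is false → out
[6] lift (-2,-1): star map gives -1.697224; window check 0.3 ≤ -1.697224 < 0.9 is false → out
[7] lift (1,-1): star map gives 1.302776; window check 0.3 ≤ 1.302776 < 0.9 is false → out
[8] lift (-2,1): star map gives -2.302776; window check 0.3 ≤ -2.302776 < 0.9 is false → out
[9] lift (2,5): star map gives 0.486122; window check 0.3 ≤ 0.486122 < 0.9 is true → IN Λ

3, 9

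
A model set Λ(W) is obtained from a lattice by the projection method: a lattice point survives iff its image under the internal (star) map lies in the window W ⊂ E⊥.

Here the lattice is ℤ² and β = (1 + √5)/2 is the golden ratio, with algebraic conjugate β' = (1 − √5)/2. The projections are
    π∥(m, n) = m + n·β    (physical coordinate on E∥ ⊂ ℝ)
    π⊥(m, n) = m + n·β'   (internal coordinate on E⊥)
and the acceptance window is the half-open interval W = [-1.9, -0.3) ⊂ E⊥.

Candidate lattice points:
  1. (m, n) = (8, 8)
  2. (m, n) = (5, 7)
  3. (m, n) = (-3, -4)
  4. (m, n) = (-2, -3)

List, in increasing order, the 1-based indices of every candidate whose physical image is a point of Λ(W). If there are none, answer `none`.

3

Compute β' = (1−√5)/2 = -0.618034, so π⊥(m,n) = m -0.618034·n.
[1] lift (8,8): star map gives 3.055728; window check -1.9 ≤ 3.055728 < -0.3 is false → out
[2] lift (5,7): star map gives 0.673762; window check -1.9 ≤ 0.673762 < -0.3 is false → out
[3] lift (-3,-4): star map gives -0.527864; window check -1.9 ≤ -0.527864 < -0.3 is true → IN Λ
[4] lift (-2,-3): star map gives -0.145898; window check -1.9 ≤ -0.145898 < -0.3 is false → out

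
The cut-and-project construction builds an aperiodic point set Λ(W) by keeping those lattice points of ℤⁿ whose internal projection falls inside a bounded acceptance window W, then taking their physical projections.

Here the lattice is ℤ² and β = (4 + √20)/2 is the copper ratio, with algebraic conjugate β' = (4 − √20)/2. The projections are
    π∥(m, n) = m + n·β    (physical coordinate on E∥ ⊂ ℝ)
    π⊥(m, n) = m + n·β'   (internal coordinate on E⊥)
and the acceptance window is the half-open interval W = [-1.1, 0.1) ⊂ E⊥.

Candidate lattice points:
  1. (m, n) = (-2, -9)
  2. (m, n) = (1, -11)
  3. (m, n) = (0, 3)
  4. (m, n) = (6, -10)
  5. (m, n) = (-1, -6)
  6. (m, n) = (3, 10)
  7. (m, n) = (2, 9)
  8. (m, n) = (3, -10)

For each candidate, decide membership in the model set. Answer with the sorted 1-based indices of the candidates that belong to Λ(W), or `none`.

3, 7

Compute β' = (4−√20)/2 = -0.23607, so π⊥(m,n) = m -0.23607·n.
[1] lift (-2,-9): star map gives 0.12461; window check -1.1 ≤ 0.12461 < 0.1 is false → out
[2] lift (1,-11): star map gives 3.59675; window check -1.1 ≤ 3.59675 < 0.1 is false → out
[3] lift (0,3): star map gives -0.70820; window check -1.1 ≤ -0.70820 < 0.1 is true → IN Λ
[4] lift (6,-10): star map gives 8.36068; window check -1.1 ≤ 8.36068 < 0.1 is false → out
[5] lift (-1,-6): star map gives 0.41641; window check -1.1 ≤ 0.41641 < 0.1 is false → out
[6] lift (3,10): star map gives 0.63932; window check -1.1 ≤ 0.63932 < 0.1 is false → out
[7] lift (2,9): star map gives -0.12461; window check -1.1 ≤ -0.12461 < 0.1 is true → IN Λ
[8] lift (3,-10): star map gives 5.36068; window check -1.1 ≤ 5.36068 < 0.1 is false → out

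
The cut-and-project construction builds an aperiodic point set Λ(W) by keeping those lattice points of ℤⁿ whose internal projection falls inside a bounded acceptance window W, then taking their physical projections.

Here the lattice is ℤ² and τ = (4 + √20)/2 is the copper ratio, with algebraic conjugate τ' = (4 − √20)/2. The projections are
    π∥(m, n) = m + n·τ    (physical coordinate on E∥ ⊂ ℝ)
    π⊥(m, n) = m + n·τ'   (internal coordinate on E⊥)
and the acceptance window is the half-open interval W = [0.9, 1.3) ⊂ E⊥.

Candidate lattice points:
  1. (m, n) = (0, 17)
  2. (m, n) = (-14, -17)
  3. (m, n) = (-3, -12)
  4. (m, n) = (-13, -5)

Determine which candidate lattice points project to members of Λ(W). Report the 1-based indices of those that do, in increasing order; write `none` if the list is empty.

none

τ' = (4−√20)/2 ≈ -0.236068.
[1] lift (0,17): star map gives -4.013156; window check 0.9 ≤ -4.013156 < 1.3 is false → out
[2] lift (-14,-17): star map gives -9.986844; window check 0.9 ≤ -9.986844 < 1.3 is false → out
[3] lift (-3,-12): star map gives -0.167184; window check 0.9 ≤ -0.167184 < 1.3 is false → out
[4] lift (-13,-5): star map gives -11.819660; window check 0.9 ≤ -11.819660 < 1.3 is false → out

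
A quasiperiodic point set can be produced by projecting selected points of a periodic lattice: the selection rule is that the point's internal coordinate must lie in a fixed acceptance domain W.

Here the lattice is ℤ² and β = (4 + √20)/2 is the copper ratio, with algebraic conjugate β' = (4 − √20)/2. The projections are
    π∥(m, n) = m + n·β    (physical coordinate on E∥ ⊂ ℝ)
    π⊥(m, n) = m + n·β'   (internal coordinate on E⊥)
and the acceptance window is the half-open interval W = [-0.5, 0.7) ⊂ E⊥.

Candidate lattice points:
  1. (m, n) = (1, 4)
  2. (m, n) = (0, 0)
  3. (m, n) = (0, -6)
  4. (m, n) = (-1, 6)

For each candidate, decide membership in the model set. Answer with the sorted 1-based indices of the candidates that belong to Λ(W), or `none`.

1, 2

β' = (4−√20)/2 ≈ -0.2361.
[1] lift (1,4): star map gives 0.0557; window check -0.5 ≤ 0.0557 < 0.7 is true → IN Λ
[2] lift (0,0): star map gives 0.0000; window check -0.5 ≤ 0.0000 < 0.7 is true → IN Λ
[3] lift (0,-6): star map gives 1.4164; window check -0.5 ≤ 1.4164 < 0.7 is false → out
[4] lift (-1,6): star map gives -2.4164; window check -0.5 ≤ -2.4164 < 0.7 is false → out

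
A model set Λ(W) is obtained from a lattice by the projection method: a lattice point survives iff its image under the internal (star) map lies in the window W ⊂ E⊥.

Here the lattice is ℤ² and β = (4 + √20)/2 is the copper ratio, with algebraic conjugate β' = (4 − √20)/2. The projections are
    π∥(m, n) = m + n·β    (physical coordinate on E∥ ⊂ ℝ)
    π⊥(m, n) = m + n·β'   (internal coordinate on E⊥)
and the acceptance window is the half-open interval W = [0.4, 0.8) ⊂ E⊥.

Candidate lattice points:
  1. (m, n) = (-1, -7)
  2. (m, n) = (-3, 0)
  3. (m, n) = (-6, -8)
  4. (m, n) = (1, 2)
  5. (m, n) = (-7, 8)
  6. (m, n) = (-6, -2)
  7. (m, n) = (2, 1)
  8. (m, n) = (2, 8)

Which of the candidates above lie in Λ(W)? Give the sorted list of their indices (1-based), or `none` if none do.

1, 4

β' = (4−√20)/2 ≈ -0.23607.
[1] lift (-1,-7): star map gives 0.65248; window check 0.4 ≤ 0.65248 < 0.8 is true → IN Λ
[2] lift (-3,0): star map gives -3.00000; window check 0.4 ≤ -3.00000 < 0.8 is false → out
[3] lift (-6,-8): star map gives -4.11146; window check 0.4 ≤ -4.11146 < 0.8 is false → out
[4] lift (1,2): star map gives 0.52786; window check 0.4 ≤ 0.52786 < 0.8 is true → IN Λ
[5] lift (-7,8): star map gives -8.88854; window check 0.4 ≤ -8.88854 < 0.8 is false → out
[6] lift (-6,-2): star map gives -5.52786; window check 0.4 ≤ -5.52786 < 0.8 is false → out
[7] lift (2,1): star map gives 1.76393; window check 0.4 ≤ 1.76393 < 0.8 is false → out
[8] lift (2,8): star map gives 0.11146; window check 0.4 ≤ 0.11146 < 0.8 is false → out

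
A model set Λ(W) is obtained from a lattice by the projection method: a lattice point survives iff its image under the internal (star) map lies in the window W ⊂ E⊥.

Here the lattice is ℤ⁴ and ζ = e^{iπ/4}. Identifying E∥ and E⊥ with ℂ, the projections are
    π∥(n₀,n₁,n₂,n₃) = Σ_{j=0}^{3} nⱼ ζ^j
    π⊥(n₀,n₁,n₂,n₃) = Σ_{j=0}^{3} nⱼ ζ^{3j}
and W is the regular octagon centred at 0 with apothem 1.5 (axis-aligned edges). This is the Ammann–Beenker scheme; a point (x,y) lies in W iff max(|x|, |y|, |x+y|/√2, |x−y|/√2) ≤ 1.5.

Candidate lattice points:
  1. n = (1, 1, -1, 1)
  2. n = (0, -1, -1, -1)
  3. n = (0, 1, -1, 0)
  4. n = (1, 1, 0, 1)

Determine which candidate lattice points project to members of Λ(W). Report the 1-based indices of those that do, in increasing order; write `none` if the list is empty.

2

Internal map: ζ^{3j} for j=0..3 gives (1,0), (−√2/2,√2/2), (0,−1), (√2/2,√2/2).
candidate 1: n = (1, 1, -1, 1) → π⊥ ≈ (+1.0000, +2.4142); max(|x|,|y|,|x±y|/√2) = 2.4142 > 1.5 ⇒ ∉ W
candidate 2: n = (0, -1, -1, -1) → π⊥ ≈ (+0.0000, -0.4142); max(|x|,|y|,|x±y|/√2) = 0.4142 ≤ 1.5 ⇒ ∈ W
candidate 3: n = (0, 1, -1, 0) → π⊥ ≈ (-0.7071, +1.7071); max(|x|,|y|,|x±y|/√2) = 1.7071 > 1.5 ⇒ ∉ W
candidate 4: n = (1, 1, 0, 1) → π⊥ ≈ (+1.0000, +1.4142); max(|x|,|y|,|x±y|/√2) = 1.7071 > 1.5 ⇒ ∉ W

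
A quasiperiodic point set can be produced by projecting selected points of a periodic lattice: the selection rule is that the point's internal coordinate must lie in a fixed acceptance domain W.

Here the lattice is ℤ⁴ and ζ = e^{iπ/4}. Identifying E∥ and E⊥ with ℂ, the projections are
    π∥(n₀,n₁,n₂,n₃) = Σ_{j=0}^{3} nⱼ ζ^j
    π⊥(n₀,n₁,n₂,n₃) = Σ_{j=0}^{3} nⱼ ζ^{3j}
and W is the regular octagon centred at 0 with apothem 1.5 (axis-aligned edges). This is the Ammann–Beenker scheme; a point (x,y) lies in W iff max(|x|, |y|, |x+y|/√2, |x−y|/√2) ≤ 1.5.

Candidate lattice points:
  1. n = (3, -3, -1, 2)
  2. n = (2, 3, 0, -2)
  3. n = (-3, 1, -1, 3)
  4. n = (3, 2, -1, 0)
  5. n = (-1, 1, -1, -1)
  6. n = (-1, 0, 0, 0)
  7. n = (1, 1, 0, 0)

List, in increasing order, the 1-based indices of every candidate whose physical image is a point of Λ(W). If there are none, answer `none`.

Internal map: ζ^{3j} for j=0..3 gives (1,0), (−√2/2,√2/2), (0,−1), (√2/2,√2/2).
candidate 1: n = (3, -3, -1, 2) → π⊥ ≈ (+6.5355, +0.2929); max(|x|,|y|,|x±y|/√2) = 6.5355 > 1.5 ⇒ ∉ W
candidate 2: n = (2, 3, 0, -2) → π⊥ ≈ (-1.5355, +0.7071); max(|x|,|y|,|x±y|/√2) = 1.5858 > 1.5 ⇒ ∉ W
candidate 3: n = (-3, 1, -1, 3) → π⊥ ≈ (-1.5858, +3.8284); max(|x|,|y|,|x±y|/√2) = 3.8284 > 1.5 ⇒ ∉ W
candidate 4: n = (3, 2, -1, 0) → π⊥ ≈ (+1.5858, +2.4142); max(|x|,|y|,|x±y|/√2) = 2.8284 > 1.5 ⇒ ∉ W
candidate 5: n = (-1, 1, -1, -1) → π⊥ ≈ (-2.4142, +1.0000); max(|x|,|y|,|x±y|/√2) = 2.4142 > 1.5 ⇒ ∉ W
candidate 6: n = (-1, 0, 0, 0) → π⊥ ≈ (-1.0000, +0.0000); max(|x|,|y|,|x±y|/√2) = 1.0000 ≤ 1.5 ⇒ ∈ W
candidate 7: n = (1, 1, 0, 0) → π⊥ ≈ (+0.2929, +0.7071); max(|x|,|y|,|x±y|/√2) = 0.7071 ≤ 1.5 ⇒ ∈ W

6, 7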